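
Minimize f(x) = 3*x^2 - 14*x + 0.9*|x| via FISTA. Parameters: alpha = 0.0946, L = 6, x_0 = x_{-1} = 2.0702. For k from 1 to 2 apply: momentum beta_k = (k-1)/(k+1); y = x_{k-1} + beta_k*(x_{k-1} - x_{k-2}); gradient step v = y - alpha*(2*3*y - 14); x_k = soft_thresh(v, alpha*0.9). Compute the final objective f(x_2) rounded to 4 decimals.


FISTA on f(x) = 3*x^2 - 14*x + 0.9*|x|
L = 6, alpha = 0.0946
Iteration 1: beta = 0.0, y = 2.0702 + 0.0*(2.0702 - 2.0702) = 2.0702
  grad(y) = -1.5788, v = y - alpha*grad = 2.2196
  prox(v) = soft_thresh(2.2196, 0.0851) = 2.1344
Iteration 2: beta = 0.3333, y = 2.1344 + 0.3333*(2.1344 - 2.0702) = 2.1558
  grad(y) = -1.0651, v = y - alpha*grad = 2.2566
  prox(v) = soft_thresh(2.2566, 0.0851) = 2.1714
f(x_2) = 3*2.1714^2 - 14*2.1714 + 0.9*|2.1714| = -14.3004


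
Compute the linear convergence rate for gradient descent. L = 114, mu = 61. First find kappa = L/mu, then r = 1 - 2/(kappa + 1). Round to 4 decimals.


Step 1: Compute the condition number.
kappa = L/mu = 114/61 = 1.8689
Step 2: Compute the convergence rate.
r = 1 - 2/(kappa + 1) = 1 - 2*mu/(L + mu) = (L - mu)/(L + mu) = 53/175 = 0.3029


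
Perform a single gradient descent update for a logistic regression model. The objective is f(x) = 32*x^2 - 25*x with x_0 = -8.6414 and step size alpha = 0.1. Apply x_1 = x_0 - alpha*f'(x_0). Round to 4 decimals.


We compute the gradient at x_0 and apply the update.
f'(x) = 64*x - 25
f'(-8.6414) = 64*-8.6414 - 25 = -578.0496
x_1 = -8.6414 - 0.1*-578.0496 = 49.1636


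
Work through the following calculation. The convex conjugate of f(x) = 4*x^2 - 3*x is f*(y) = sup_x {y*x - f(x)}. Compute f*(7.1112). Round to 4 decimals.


f*(y) = sup_x {y*x - a*x^2 - b*x} = sup_x {(y-b)*x - a*x^2}
FOC: (y - b) - 2a*x = 0 => x* = (y - b)/(2a)
x* = (7.1112 + 3)/(2*4) = 1.2639
f*(7.1112) = (y-b)^2/(4a) = (7.1112 + 3)^2/(4*4)
= 102.2364/16 = 6.3898


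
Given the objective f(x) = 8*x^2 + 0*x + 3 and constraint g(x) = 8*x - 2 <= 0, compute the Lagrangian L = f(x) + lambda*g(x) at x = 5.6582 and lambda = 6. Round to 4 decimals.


Step 1: Evaluate f(x).
f(5.6582) = 8*5.6582^2 + 0*5.6582 + 3 = 259.1218
Step 2: Evaluate g(x).
g(5.6582) = 8*5.6582 - 2 = 43.2656
Step 3: Compute Lagrangian.
L = 259.1218 + 6*43.2656 = 518.7154


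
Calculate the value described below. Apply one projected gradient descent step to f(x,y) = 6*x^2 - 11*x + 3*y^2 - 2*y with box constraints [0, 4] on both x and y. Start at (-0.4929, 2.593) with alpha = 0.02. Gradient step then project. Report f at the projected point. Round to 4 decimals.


Step 1: Compute gradient at (-0.4929, 2.593).
grad_x = 2*6*-0.4929 - 11 = -16.9148
grad_y = 2*3*2.593 - 2 = 13.558
Step 2: Gradient step.
x_raw = -0.4929 - 0.02*-16.9148 = -0.1546
y_raw = 2.593 - 0.02*13.558 = 2.3218
Step 3: Project onto [0, 4].
x_proj = clip(-0.1546) = 0.0
y_proj = clip(2.3218) = 2.3218
Step 4: Evaluate f.
f(0.0, 2.3218) = 11.5291


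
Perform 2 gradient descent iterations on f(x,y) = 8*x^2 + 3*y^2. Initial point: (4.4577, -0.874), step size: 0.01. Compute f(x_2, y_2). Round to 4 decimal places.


Gradient descent on f(x,y) = 8*x^2 + 3*y^2.
Starting point: (4.4577, -0.874), alpha = 0.01
Step 1: grad_x = 2*8*4.4577 = 71.3232, grad_y = 2*3*-0.874 = -5.244
  x_1 = 4.4577 - 0.01*71.3232 = 3.7445
  y_1 = -0.874 - 0.01*-5.244 = -0.8216
Step 2: grad_x = 2*8*3.7445 = 59.9115, grad_y = 2*3*-0.8216 = -4.9294
  x_2 = 3.7445 - 0.01*59.9115 = 3.1454
  y_2 = -0.8216 - 0.01*-4.9294 = -0.7723
f(3.1454, -0.7723) = 8*3.1454^2 + 3*(-0.7723)^2 = 80.9352


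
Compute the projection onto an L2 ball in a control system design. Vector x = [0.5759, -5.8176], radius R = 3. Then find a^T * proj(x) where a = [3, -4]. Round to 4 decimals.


Step 1: Compute ||x|| (intermediates to 6 decimals).
||x|| = sqrt(0.5759^2 + (-5.8176)^2) = 5.846035
Step 2: Project.
Since ||x|| > R, scale = R/||x|| = 3/5.846035 = 0.513168, proj(x) = scale * x
proj(x) = [0.295533, -2.985406]
Step 3: Dot product.
a^T * proj(x) = 3*0.295533 - 4*(-2.985406) = 12.8282


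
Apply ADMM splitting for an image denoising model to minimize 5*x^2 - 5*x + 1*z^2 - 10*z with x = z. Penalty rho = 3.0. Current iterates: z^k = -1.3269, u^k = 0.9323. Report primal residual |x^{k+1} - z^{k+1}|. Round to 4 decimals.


ADMM iteration with rho = 3.0, z^k = -1.3269, u^k = 0.9323
Step 1: x-update.
Minimize 5*x^2 - 5*x + (3.0/2)*(x + 1.3269 + 0.9323)^2
FOC: (2*5 + 3.0)*x = 5 + 3.0*(-1.3269 - 0.9323)
x^{k+1} = -0.1367
Step 2: z-update.
Minimize 1*z^2 - 10*z + (3.0/2)*(-0.1367 - z + 0.9323)^2
FOC: (2*1 + 3.0)*z = 10 + 3.0*(-0.1367 + 0.9323)
z^{k+1} = 2.4773
Step 3: u-update.
u^{k+1} = 0.9323 - 0.1367 - 2.4773 = -1.6818
Step 4: Primal residual = |-0.1367 - 2.4773| = 2.6141


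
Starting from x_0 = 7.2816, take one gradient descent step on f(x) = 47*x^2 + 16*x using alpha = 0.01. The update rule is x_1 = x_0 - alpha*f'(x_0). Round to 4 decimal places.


We compute the gradient at x_0 and apply the update.
f'(x) = 94*x + 16
f'(7.2816) = 94*7.2816 + 16 = 700.4704
x_1 = 7.2816 - 0.01*700.4704 = 0.2769


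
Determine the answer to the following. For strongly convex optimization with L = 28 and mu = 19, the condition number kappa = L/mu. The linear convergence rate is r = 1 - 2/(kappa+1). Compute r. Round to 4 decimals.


Step 1: Compute the condition number.
kappa = L/mu = 28/19 = 1.4737
Step 2: Compute the convergence rate.
r = 1 - 2/(kappa + 1) = 1 - 2*mu/(L + mu) = (L - mu)/(L + mu) = 9/47 = 0.1915


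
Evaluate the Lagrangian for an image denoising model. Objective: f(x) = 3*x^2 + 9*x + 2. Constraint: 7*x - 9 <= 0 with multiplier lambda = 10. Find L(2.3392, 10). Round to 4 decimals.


Step 1: Evaluate f(x).
f(2.3392) = 3*2.3392^2 + 9*2.3392 + 2 = 39.4684
Step 2: Evaluate g(x).
g(2.3392) = 7*2.3392 - 9 = 7.3744
Step 3: Compute Lagrangian.
L = 39.4684 + 10*7.3744 = 113.2124


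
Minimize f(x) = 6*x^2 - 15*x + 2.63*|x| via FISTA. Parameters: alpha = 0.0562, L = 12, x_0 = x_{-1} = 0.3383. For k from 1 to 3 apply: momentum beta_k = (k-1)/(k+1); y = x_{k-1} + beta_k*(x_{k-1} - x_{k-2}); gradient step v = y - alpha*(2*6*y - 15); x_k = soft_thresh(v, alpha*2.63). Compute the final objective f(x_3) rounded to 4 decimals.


FISTA on f(x) = 6*x^2 - 15*x + 2.63*|x|
L = 12, alpha = 0.0562
Iteration 1: beta = 0.0, y = 0.3383 + 0.0*(0.3383 - 0.3383) = 0.3383
  grad(y) = -10.9404, v = y - alpha*grad = 0.9532
  prox(v) = soft_thresh(0.9532, 0.1478) = 0.8053
Iteration 2: beta = 0.3333, y = 0.8053 + 0.3333*(0.8053 - 0.3383) = 0.961
  grad(y) = -3.4677, v = y - alpha*grad = 1.1559
  prox(v) = soft_thresh(1.1559, 0.1478) = 1.0081
Iteration 3: beta = 0.5, y = 1.0081 + 0.5*(1.0081 - 0.8053) = 1.1095
  grad(y) = -1.6862, v = y - alpha*grad = 1.2042
  prox(v) = soft_thresh(1.2042, 0.1478) = 1.0564
f(x_3) = 6*1.0564^2 - 15*1.0564 + 2.63*|1.0564| = -6.3718


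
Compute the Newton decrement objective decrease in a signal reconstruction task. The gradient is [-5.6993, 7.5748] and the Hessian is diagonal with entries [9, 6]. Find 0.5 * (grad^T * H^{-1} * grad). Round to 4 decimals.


Step 1: H is diagonal, so H^(-1) * g = [-0.6333, 1.2625].
Step 2: g^T H^(-1) g = sum_i g_i^2 / H_ii
  = (-5.6993)^2/9 + (7.5748)^2/6
  = 3.6091 + 9.5629 = 13.172
Step 3: Objective decrease = 0.5 * g^T H^(-1) g = 6.586


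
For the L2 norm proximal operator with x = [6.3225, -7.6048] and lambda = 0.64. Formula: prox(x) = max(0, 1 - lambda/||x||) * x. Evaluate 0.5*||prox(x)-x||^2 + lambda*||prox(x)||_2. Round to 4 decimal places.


Step 1: Compute ||x||.
||x|| = 9.8897
Step 2: Compute scaling factor.
scale = max(0, 1 - 0.64/9.8897) = 0.9353
Step 3: prox(x) = [5.9133, -7.1127]
||prox(x)|| = 9.2497
Step 4: Proximal objective.
0.5*||prox-x||^2 = 0.2048
lambda*||prox|| = 5.9198
Total = 6.1246


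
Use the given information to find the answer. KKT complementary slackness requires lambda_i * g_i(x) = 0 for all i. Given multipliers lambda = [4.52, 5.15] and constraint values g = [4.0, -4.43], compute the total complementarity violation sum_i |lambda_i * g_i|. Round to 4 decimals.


KKT complementary slackness check:
lambda_1 * g_1 = 4.52 * 4.0 = 18.08
lambda_2 * g_2 = 5.15 * -4.43 = -22.8145
Total violation = 18.08 + 22.8145 = 40.8945


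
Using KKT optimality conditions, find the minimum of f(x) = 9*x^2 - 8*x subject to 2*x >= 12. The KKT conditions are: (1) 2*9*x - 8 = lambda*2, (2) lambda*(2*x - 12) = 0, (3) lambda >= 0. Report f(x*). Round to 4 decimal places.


Step 1: Try lambda = 0 (constraint inactive).
x_unc = 8/(2*9) = 0.4444
Check: 2*0.4444 = 0.8888 < 12 -- violated!
Step 2: Constraint must be active: 2*x = 12
x* = 12/2 = 6.0
lambda = (2*9*6.0 - 8)/2 = 50.0
Step 3: Compute optimal value.
f(x*) = 9*6.0^2 - 8*6.0 = 276.0


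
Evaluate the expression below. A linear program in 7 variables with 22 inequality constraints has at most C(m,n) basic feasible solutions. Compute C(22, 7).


Each vertex corresponds to some choice of n active constraints out of m, so the number of vertices is at most C(m, n) = m! / (n!(m-n)!).
m = 22, n = 7
Numerator: 22 * 21 * 20 * 19 * 18 * 17 * 16
Denominator: 7! = 5040
C(22, 7) = 170544


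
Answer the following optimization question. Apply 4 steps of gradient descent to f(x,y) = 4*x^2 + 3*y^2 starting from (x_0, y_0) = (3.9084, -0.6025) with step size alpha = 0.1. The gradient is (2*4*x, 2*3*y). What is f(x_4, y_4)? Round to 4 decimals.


Gradient descent on f(x,y) = 4*x^2 + 3*y^2.
Starting point: (3.9084, -0.6025), alpha = 0.1
Step 1: grad_x = 2*4*3.9084 = 31.2672, grad_y = 2*3*-0.6025 = -3.615
  x_1 = 3.9084 - 0.1*31.2672 = 0.7817
  y_1 = -0.6025 - 0.1*-3.615 = -0.241
Step 2: grad_x = 2*4*0.7817 = 6.2534, grad_y = 2*3*-0.241 = -1.446
  x_2 = 0.7817 - 0.1*6.2534 = 0.1563
  y_2 = -0.241 - 0.1*-1.446 = -0.0964
Step 3: grad_x = 2*4*0.1563 = 1.2507, grad_y = 2*3*-0.0964 = -0.5784
  x_3 = 0.1563 - 0.1*1.2507 = 0.0313
  y_3 = -0.0964 - 0.1*-0.5784 = -0.0386
Step 4: grad_x = 2*4*0.0313 = 0.2501, grad_y = 2*3*-0.0386 = -0.2314
  x_4 = 0.0313 - 0.1*0.2501 = 0.0063
  y_4 = -0.0386 - 0.1*-0.2314 = -0.0154
f(0.0063, -0.0154) = 4*0.0063^2 + 3*(-0.0154)^2 = 0.0009


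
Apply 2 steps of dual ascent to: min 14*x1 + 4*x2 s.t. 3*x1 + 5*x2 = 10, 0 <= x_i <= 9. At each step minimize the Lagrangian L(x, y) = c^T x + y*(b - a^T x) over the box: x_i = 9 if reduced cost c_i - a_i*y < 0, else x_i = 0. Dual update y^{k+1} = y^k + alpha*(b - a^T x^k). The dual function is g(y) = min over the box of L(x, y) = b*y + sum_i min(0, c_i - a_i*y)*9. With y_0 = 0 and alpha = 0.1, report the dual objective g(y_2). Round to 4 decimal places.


Dual ascent for LP: min 14*x1 + 4*x2, 3*x1 + 5*x2 = 10, 0 <= x_i <= 9
Step 1: y^k = 0.0, reduced costs: (14.0, 4.0)
  x^k = (0.0, 0.0), subgradient = b - a^T x = 10.0
  y^{k+1} = 0.0 + 0.1*10.0 = 1.0
Step 2: y^k = 1.0, reduced costs: (11.0, -1.0)
  x^k = (0.0, 9.0), subgradient = b - a^T x = -35.0
  y^{k+1} = 1.0 + 0.1*-35.0 = -2.5
Dual objective at y_2 = -2.5: reduced costs (21.5, 16.5), box minimizer x = (0.0, 0.0)
g(y_2) = b*y + (c1 - a1*y)*x1 + (c2 - a2*y)*x2 = 10*(-2.5) + 21.5*0.0 + 16.5*0.0 = -25.0 + 0.0 + 0.0 = -25.0


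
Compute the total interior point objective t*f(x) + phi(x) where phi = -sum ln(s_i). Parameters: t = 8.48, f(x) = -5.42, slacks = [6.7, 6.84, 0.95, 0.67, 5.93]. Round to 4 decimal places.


Step 1: Compute log-barrier.
ln values: [1.9021, 1.9228, -0.0513, -0.4005, 1.78]
phi = -(1.9021 + 1.9228 - 0.0513 - 0.4005 + 1.78) = -5.1531
Step 2: Compute augmented objective.
t*f(x) = 8.48*-5.42 = -45.9616
Total = -45.9616 - 5.1531 = -51.1147


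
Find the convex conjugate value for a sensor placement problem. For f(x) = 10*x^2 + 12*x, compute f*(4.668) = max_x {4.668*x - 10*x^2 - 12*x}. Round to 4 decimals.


f*(y) = sup_x {y*x - a*x^2 - b*x} = sup_x {(y-b)*x - a*x^2}
FOC: (y - b) - 2a*x = 0 => x* = (y - b)/(2a)
x* = (4.668 - 12)/(2*10) = -0.3666
f*(4.668) = (y-b)^2/(4a) = (4.668 - 12)^2/(4*10)
= 53.7582/40 = 1.344


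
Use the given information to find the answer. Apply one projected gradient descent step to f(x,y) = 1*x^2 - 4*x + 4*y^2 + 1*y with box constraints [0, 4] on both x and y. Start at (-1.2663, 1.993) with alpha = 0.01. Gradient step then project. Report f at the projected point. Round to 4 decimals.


Step 1: Compute gradient at (-1.2663, 1.993).
grad_x = 2*1*-1.2663 - 4 = -6.5326
grad_y = 2*4*1.993 + 1 = 16.944
Step 2: Gradient step.
x_raw = -1.2663 - 0.01*-6.5326 = -1.201
y_raw = 1.993 - 0.01*16.944 = 1.8236
Step 3: Project onto [0, 4].
x_proj = clip(-1.201) = 0.0
y_proj = clip(1.8236) = 1.8236
Step 4: Evaluate f.
f(0.0, 1.8236) = 15.125


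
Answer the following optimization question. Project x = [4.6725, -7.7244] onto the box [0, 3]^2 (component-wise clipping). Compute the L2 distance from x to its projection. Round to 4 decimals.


Project each component onto [0, 3].
clip(4.6725) = 3.0, clip(-7.7244) = 0.0
Projection = [3.0, 0.0]
Squared diffs: [2.7973, 59.6664]
Distance = sqrt(62.4637) = 7.9034


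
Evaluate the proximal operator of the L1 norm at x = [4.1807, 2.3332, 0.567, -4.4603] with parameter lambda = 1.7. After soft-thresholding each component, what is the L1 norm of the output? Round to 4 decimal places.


Soft-thresholding with lambda = 1.7:
prox(4.1807) = sign(4.1807)*max(|4.1807| - 1.7, 0) = 2.4807
prox(2.3332) = sign(2.3332)*max(|2.3332| - 1.7, 0) = 0.6332
prox(0.567) = sign(0.567)*max(|0.567| - 1.7, 0) = 0.0
prox(-4.4603) = sign(-4.4603)*max(|-4.4603| - 1.7, 0) = -2.7603
prox(x) = [2.4807, 0.6332, 0.0, -2.7603]
||prox(x)||_1 = 2.4807 + 0.6332 + 0.0 + 2.7603 = 5.8742


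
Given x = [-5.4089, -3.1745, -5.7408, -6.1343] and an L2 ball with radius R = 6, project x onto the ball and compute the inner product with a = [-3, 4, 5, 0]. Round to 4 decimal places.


Step 1: Compute ||x|| (intermediates to 6 decimals).
||x|| = sqrt((-5.4089)^2 + (-3.1745)^2 + (-5.7408)^2 + (-6.1343)^2) = 10.484277
Step 2: Project.
Since ||x|| > R, scale = R/||x|| = 6/10.484277 = 0.572286, proj(x) = scale * x
proj(x) = [-3.095438, -1.816722, -3.285379, -3.510574]
Step 3: Dot product.
a^T * proj(x) = -3*(-3.095438) + 4*(-1.816722) + 5*(-3.285379) + 0*(-3.510574) = -14.4075


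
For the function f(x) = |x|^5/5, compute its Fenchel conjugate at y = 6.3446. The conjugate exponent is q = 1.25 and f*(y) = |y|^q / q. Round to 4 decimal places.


The conjugate exponent q satisfies 1/p + 1/q = 1.
p = 5, so q = 5/(5 - 1) = 1.25
|y|^q = 6.3446^1.25 = 10.0694
f*(6.3446) = 10.0694 / 1.25 = 8.0556


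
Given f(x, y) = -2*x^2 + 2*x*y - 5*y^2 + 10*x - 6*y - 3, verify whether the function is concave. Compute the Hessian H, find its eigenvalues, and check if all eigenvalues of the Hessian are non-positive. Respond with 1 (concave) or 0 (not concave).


The Hessian of f(x,y) = -2*x^2 + 2*x*y - 5*y^2 + 10*x - 6*y - 3 is:
H = [[-4, 2], [2, -10]]
Trace = -4 - 10 = -14
Determinant = -4*-10 - (2)^2 = 36
Discriminant = (-14)^2 - 4*36 = 52.0
Eigenvalues: lambda_1 = -10.6056, lambda_2 = -3.3944
The function is concave.

1


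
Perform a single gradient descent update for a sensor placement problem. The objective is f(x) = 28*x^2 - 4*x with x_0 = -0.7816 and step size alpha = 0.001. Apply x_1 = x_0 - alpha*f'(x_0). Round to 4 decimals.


We compute the gradient at x_0 and apply the update.
f'(x) = 56*x - 4
f'(-0.7816) = 56*-0.7816 - 4 = -47.7696
x_1 = -0.7816 - 0.001*-47.7696 = -0.7338


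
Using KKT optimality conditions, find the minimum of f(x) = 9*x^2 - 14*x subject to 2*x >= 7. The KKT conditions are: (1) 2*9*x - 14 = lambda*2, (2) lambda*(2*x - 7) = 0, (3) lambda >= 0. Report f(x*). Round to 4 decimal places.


Step 1: Try lambda = 0 (constraint inactive).
x_unc = 14/(2*9) = 0.7778
Check: 2*0.7778 = 1.5556 < 7 -- violated!
Step 2: Constraint must be active: 2*x = 7
x* = 7/2 = 3.5
lambda = (2*9*3.5 - 14)/2 = 24.5
Step 3: Compute optimal value.
f(x*) = 9*3.5^2 - 14*3.5 = 61.25


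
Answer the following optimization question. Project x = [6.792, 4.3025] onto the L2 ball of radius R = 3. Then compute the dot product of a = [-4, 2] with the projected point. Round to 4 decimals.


Step 1: Compute ||x|| (intermediates to 6 decimals).
||x|| = sqrt(6.792^2 + 4.3025^2) = 8.040073
Step 2: Project.
Since ||x|| > R, scale = R/||x|| = 3/8.040073 = 0.373131, proj(x) = scale * x
proj(x) = [2.534306, 1.605396]
Step 3: Dot product.
a^T * proj(x) = -4*2.534306 + 2*1.605396 = -6.9264


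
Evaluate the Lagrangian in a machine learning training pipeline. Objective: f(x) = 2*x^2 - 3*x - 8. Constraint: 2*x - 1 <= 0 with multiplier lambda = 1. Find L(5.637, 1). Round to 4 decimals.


Step 1: Evaluate f(x).
f(5.637) = 2*5.637^2 - 3*5.637 - 8 = 38.6405
Step 2: Evaluate g(x).
g(5.637) = 2*5.637 - 1 = 10.274
Step 3: Compute Lagrangian.
L = 38.6405 + 1*10.274 = 48.9145


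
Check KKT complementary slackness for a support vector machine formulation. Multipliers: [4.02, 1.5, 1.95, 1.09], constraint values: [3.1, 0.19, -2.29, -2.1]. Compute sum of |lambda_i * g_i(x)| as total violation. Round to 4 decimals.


KKT complementary slackness check:
lambda_1 * g_1 = 4.02 * 3.1 = 12.462
lambda_2 * g_2 = 1.5 * 0.19 = 0.285
lambda_3 * g_3 = 1.95 * -2.29 = -4.4655
lambda_4 * g_4 = 1.09 * -2.1 = -2.289
Total violation = 12.462 + 0.285 + 4.4655 + 2.289 = 19.5015


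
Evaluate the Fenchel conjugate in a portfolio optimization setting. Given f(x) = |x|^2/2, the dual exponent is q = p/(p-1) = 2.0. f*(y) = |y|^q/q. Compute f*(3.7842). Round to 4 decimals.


The conjugate exponent q satisfies 1/p + 1/q = 1.
p = 2, so q = 2/(2 - 1) = 2.0
|y|^q = 3.7842^2.0 = 14.3202
f*(3.7842) = 14.3202 / 2.0 = 7.1601


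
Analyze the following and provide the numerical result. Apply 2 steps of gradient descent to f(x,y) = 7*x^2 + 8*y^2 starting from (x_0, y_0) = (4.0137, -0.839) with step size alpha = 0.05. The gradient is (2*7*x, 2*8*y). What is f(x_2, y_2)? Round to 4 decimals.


Gradient descent on f(x,y) = 7*x^2 + 8*y^2.
Starting point: (4.0137, -0.839), alpha = 0.05
Step 1: grad_x = 2*7*4.0137 = 56.1918, grad_y = 2*8*-0.839 = -13.424
  x_1 = 4.0137 - 0.05*56.1918 = 1.2041
  y_1 = -0.839 - 0.05*-13.424 = -0.1678
Step 2: grad_x = 2*7*1.2041 = 16.8575, grad_y = 2*8*-0.1678 = -2.6848
  x_2 = 1.2041 - 0.05*16.8575 = 0.3612
  y_2 = -0.1678 - 0.05*-2.6848 = -0.0336
f(0.3612, -0.0336) = 7*0.3612^2 + 8*(-0.0336)^2 = 0.9224


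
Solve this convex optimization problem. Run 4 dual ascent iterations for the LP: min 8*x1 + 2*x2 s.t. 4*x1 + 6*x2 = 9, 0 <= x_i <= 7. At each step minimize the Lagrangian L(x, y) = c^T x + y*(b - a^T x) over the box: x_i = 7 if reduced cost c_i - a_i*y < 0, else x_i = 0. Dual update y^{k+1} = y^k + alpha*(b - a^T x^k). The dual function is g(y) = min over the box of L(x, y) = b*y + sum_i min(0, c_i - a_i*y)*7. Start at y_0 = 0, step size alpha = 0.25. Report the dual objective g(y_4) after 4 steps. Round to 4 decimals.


Dual ascent for LP: min 8*x1 + 2*x2, 4*x1 + 6*x2 = 9, 0 <= x_i <= 7
Step 1: y^k = 0.0, reduced costs: (8.0, 2.0)
  x^k = (0.0, 0.0), subgradient = b - a^T x = 9.0
  y^{k+1} = 0.0 + 0.25*9.0 = 2.25
Step 2: y^k = 2.25, reduced costs: (-1.0, -11.5)
  x^k = (7.0, 7.0), subgradient = b - a^T x = -61.0
  y^{k+1} = 2.25 + 0.25*-61.0 = -13.0
Step 3: y^k = -13.0, reduced costs: (60.0, 80.0)
  x^k = (0.0, 0.0), subgradient = b - a^T x = 9.0
  y^{k+1} = -13.0 + 0.25*9.0 = -10.75
Step 4: y^k = -10.75, reduced costs: (51.0, 66.5)
  x^k = (0.0, 0.0), subgradient = b - a^T x = 9.0
  y^{k+1} = -10.75 + 0.25*9.0 = -8.5
Dual objective at y_4 = -8.5: reduced costs (42.0, 53.0), box minimizer x = (0.0, 0.0)
g(y_4) = b*y + (c1 - a1*y)*x1 + (c2 - a2*y)*x2 = 9*(-8.5) + 42.0*0.0 + 53.0*0.0 = -76.5 + 0.0 + 0.0 = -76.5


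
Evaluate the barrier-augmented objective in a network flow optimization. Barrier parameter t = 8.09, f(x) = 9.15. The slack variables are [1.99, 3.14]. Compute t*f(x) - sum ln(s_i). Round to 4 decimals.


Step 1: Compute log-barrier.
ln values: [0.6881, 1.1442]
phi = -(0.6881 + 1.1442) = -1.8324
Step 2: Compute augmented objective.
t*f(x) = 8.09*9.15 = 74.0235
Total = 74.0235 - 1.8324 = 72.1911


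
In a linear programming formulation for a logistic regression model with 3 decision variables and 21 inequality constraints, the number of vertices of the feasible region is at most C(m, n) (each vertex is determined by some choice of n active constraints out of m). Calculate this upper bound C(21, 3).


Each vertex corresponds to some choice of n active constraints out of m, so the number of vertices is at most C(m, n) = m! / (n!(m-n)!).
m = 21, n = 3
Numerator: 21 * 20 * 19
Denominator: 3! = 6
C(21, 3) = 1330


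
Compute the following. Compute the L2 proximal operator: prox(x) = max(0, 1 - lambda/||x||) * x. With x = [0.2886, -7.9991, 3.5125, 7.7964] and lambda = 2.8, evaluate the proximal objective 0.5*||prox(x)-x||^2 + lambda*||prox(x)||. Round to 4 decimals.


Step 1: Compute ||x||.
||x|| = 11.7128
Step 2: Compute scaling factor.
scale = max(0, 1 - 2.8/11.7128) = 0.7609
Step 3: prox(x) = [0.2196, -6.0869, 2.6728, 5.9326]
||prox(x)|| = 8.9128
Step 4: Proximal objective.
0.5*||prox-x||^2 = 3.92
lambda*||prox|| = 24.9558
Total = 28.8759


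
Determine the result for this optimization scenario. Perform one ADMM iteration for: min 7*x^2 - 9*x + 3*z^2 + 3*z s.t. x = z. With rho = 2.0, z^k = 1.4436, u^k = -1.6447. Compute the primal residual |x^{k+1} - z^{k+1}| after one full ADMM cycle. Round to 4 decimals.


ADMM iteration with rho = 2.0, z^k = 1.4436, u^k = -1.6447
Step 1: x-update.
Minimize 7*x^2 - 9*x + (2.0/2)*(x - 1.4436 - 1.6447)^2
FOC: (2*7 + 2.0)*x = 9 + 2.0*(1.4436 + 1.6447)
x^{k+1} = 0.9485
Step 2: z-update.
Minimize 3*z^2 + 3*z + (2.0/2)*(0.9485 - z - 1.6447)^2
FOC: (2*3 + 2.0)*z = -3 + 2.0*(0.9485 - 1.6447)
z^{k+1} = -0.549
Step 3: u-update.
u^{k+1} = -1.6447 + 0.9485 + 0.549 = -0.1471
Step 4: Primal residual = |0.9485 + 0.549| = 1.4976


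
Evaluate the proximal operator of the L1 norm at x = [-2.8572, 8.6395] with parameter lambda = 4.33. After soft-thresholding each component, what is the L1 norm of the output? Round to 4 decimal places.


Soft-thresholding with lambda = 4.33:
prox(-2.8572) = sign(-2.8572)*max(|-2.8572| - 4.33, 0) = 0.0
prox(8.6395) = sign(8.6395)*max(|8.6395| - 4.33, 0) = 4.3095
prox(x) = [0.0, 4.3095]
||prox(x)||_1 = 0.0 + 4.3095 = 4.3095


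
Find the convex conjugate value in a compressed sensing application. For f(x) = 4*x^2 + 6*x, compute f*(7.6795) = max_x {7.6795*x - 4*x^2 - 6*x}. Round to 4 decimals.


f*(y) = sup_x {y*x - a*x^2 - b*x} = sup_x {(y-b)*x - a*x^2}
FOC: (y - b) - 2a*x = 0 => x* = (y - b)/(2a)
x* = (7.6795 - 6)/(2*4) = 0.2099
f*(7.6795) = (y-b)^2/(4a) = (7.6795 - 6)^2/(4*4)
= 2.8207/16 = 0.1763


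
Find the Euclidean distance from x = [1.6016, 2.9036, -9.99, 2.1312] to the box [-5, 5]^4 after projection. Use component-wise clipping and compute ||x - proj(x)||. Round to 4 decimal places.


Project each component onto [-5, 5].
clip(1.6016) = 1.6016, clip(2.9036) = 2.9036, clip(-9.99) = -5.0, clip(2.1312) = 2.1312
Projection = [1.6016, 2.9036, -5.0, 2.1312]
Squared diffs: [0.0, 0.0, 24.9001, 0.0]
Distance = sqrt(24.9001) = 4.99


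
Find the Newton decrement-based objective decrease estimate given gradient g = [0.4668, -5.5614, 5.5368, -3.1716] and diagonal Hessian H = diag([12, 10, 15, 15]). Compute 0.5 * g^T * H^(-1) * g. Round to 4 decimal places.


Step 1: H is diagonal, so H^(-1) * g = [0.0389, -0.5561, 0.3691, -0.2114].
Step 2: g^T H^(-1) g = sum_i g_i^2 / H_ii
  = (0.4668)^2/12 + (-5.5614)^2/10 + (5.5368)^2/15 + (-3.1716)^2/15
  = 0.0182 + 3.0929 + 2.0437 + 0.6706 = 5.8254
Step 3: Objective decrease = 0.5 * g^T H^(-1) g = 2.9127


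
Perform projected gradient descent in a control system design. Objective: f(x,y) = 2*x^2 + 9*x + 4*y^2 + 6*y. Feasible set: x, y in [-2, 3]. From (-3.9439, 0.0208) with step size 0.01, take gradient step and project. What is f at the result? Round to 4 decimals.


Step 1: Compute gradient at (-3.9439, 0.0208).
grad_x = 2*2*-3.9439 + 9 = -6.7756
grad_y = 2*4*0.0208 + 6 = 6.1664
Step 2: Gradient step.
x_raw = -3.9439 - 0.01*-6.7756 = -3.8761
y_raw = 0.0208 - 0.01*6.1664 = -0.0409
Step 3: Project onto [-2, 3].
x_proj = clip(-3.8761) = -2.0
y_proj = clip(-0.0409) = -0.0409
Step 4: Evaluate f.
f(-2.0, -0.0409) = -10.2385


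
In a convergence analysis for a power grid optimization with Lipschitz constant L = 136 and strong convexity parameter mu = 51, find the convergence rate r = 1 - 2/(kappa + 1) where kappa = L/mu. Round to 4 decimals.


Step 1: Compute the condition number.
kappa = L/mu = 136/51 = 2.6667
Step 2: Compute the convergence rate.
r = 1 - 2/(kappa + 1) = 1 - 2*mu/(L + mu) = (L - mu)/(L + mu) = 85/187 = 0.4545


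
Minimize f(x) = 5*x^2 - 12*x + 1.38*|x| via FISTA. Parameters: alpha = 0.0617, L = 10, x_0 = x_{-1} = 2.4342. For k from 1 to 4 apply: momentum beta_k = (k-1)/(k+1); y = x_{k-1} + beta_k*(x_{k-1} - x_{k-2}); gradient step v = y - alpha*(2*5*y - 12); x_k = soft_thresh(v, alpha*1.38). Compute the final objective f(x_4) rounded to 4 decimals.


FISTA on f(x) = 5*x^2 - 12*x + 1.38*|x|
L = 10, alpha = 0.0617
Iteration 1: beta = 0.0, y = 2.4342 + 0.0*(2.4342 - 2.4342) = 2.4342
  grad(y) = 12.342, v = y - alpha*grad = 1.6727
  prox(v) = soft_thresh(1.6727, 0.0851) = 1.5876
Iteration 2: beta = 0.3333, y = 1.5876 + 0.3333*(1.5876 - 2.4342) = 1.3053
  grad(y) = 1.0534, v = y - alpha*grad = 1.2403
  prox(v) = soft_thresh(1.2403, 0.0851) = 1.1552
Iteration 3: beta = 0.5, y = 1.1552 + 0.5*(1.1552 - 1.5876) = 0.939
  grad(y) = -2.6098, v = y - alpha*grad = 1.1
  prox(v) = soft_thresh(1.1, 0.0851) = 1.0149
Iteration 4: beta = 0.6, y = 1.0149 + 0.6*(1.0149 - 1.1552) = 0.9307
  grad(y) = -2.6928, v = y - alpha*grad = 1.0969
  prox(v) = soft_thresh(1.0969, 0.0851) = 1.0117
f(x_4) = 5*1.0117^2 - 12*1.0117 + 1.38*|1.0117| = -5.6266


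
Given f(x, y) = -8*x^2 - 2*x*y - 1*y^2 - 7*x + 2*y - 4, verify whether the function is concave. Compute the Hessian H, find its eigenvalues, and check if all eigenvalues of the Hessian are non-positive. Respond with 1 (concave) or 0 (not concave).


The Hessian of f(x,y) = -8*x^2 - 2*x*y - 1*y^2 - 7*x + 2*y - 4 is:
H = [[-16, -2], [-2, -2]]
Trace = -16 - 2 = -18
Determinant = -16*-2 - (-2)^2 = 28
Discriminant = (-18)^2 - 4*28 = 212.0
Eigenvalues: lambda_1 = -16.2801, lambda_2 = -1.7199
The function is concave.

1


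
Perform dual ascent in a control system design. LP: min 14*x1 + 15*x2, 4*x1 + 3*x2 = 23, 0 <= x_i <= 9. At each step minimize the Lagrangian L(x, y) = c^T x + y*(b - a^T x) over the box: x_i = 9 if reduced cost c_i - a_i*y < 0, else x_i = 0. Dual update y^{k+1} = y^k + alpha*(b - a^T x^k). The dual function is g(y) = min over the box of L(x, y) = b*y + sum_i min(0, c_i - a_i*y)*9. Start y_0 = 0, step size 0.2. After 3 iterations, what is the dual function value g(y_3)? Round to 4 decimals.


Dual ascent for LP: min 14*x1 + 15*x2, 4*x1 + 3*x2 = 23, 0 <= x_i <= 9
Step 1: y^k = 0.0, reduced costs: (14.0, 15.0)
  x^k = (0.0, 0.0), subgradient = b - a^T x = 23.0
  y^{k+1} = 0.0 + 0.2*23.0 = 4.6
Step 2: y^k = 4.6, reduced costs: (-4.4, 1.2)
  x^k = (9.0, 0.0), subgradient = b - a^T x = -13.0
  y^{k+1} = 4.6 + 0.2*-13.0 = 2.0
Step 3: y^k = 2.0, reduced costs: (6.0, 9.0)
  x^k = (0.0, 0.0), subgradient = b - a^T x = 23.0
  y^{k+1} = 2.0 + 0.2*23.0 = 6.6
Dual objective at y_3 = 6.6: reduced costs (-12.4, -4.8), box minimizer x = (9.0, 9.0)
g(y_3) = b*y + (c1 - a1*y)*x1 + (c2 - a2*y)*x2 = 23*6.6 + (-12.4)*9.0 + (-4.8)*9.0 = 151.8 - 111.6 - 43.2 = -3.0


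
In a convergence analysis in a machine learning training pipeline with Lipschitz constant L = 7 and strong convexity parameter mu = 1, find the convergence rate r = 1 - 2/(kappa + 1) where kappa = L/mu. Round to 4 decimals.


Step 1: Compute the condition number.
kappa = L/mu = 7/1 = 7.0
Step 2: Compute the convergence rate.
r = 1 - 2/(kappa + 1) = 1 - 2*mu/(L + mu) = (L - mu)/(L + mu) = 6/8 = 0.75


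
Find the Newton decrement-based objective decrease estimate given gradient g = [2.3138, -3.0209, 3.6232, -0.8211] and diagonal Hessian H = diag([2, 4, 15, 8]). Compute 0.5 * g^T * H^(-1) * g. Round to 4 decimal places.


Step 1: H is diagonal, so H^(-1) * g = [1.1569, -0.7552, 0.2415, -0.1026].
Step 2: g^T H^(-1) g = sum_i g_i^2 / H_ii
  = (2.3138)^2/2 + (-3.0209)^2/4 + (3.6232)^2/15 + (-0.8211)^2/8
  = 2.6768 + 2.2815 + 0.8752 + 0.0843 = 5.9177
Step 3: Objective decrease = 0.5 * g^T H^(-1) g = 2.9589


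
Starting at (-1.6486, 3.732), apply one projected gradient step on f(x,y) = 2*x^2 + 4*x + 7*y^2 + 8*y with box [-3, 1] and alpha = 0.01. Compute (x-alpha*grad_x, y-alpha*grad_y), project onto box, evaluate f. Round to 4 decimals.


Step 1: Compute gradient at (-1.6486, 3.732).
grad_x = 2*2*-1.6486 + 4 = -2.5944
grad_y = 2*7*3.732 + 8 = 60.248
Step 2: Gradient step.
x_raw = -1.6486 - 0.01*-2.5944 = -1.6227
y_raw = 3.732 - 0.01*60.248 = 3.1295
Step 3: Project onto [-3, 1].
x_proj = clip(-1.6227) = -1.6227
y_proj = clip(3.1295) = 1.0
Step 4: Evaluate f.
f(-1.6227, 1.0) = 13.7754


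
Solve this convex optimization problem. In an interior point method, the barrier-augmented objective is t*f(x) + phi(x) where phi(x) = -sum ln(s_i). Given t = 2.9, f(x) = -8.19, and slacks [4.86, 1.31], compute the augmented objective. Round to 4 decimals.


Step 1: Compute log-barrier.
ln values: [1.581, 0.27]
phi = -(1.581 + 0.27) = -1.8511
Step 2: Compute augmented objective.
t*f(x) = 2.9*-8.19 = -23.751
Total = -23.751 - 1.8511 = -25.6021


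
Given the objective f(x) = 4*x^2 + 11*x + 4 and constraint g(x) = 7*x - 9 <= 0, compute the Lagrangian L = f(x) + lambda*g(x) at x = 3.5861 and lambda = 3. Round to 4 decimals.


Step 1: Evaluate f(x).
f(3.5861) = 4*3.5861^2 + 11*3.5861 + 4 = 94.8876
Step 2: Evaluate g(x).
g(3.5861) = 7*3.5861 - 9 = 16.1027
Step 3: Compute Lagrangian.
L = 94.8876 + 3*16.1027 = 143.1957


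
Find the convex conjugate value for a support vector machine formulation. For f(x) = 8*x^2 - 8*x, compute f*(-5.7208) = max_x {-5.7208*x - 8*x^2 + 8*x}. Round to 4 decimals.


f*(y) = sup_x {y*x - a*x^2 - b*x} = sup_x {(y-b)*x - a*x^2}
FOC: (y - b) - 2a*x = 0 => x* = (y - b)/(2a)
x* = (-5.7208 + 8)/(2*8) = 0.1425
f*(-5.7208) = (y-b)^2/(4a) = (-5.7208 + 8)^2/(4*8)
= 5.1948/32 = 0.1623


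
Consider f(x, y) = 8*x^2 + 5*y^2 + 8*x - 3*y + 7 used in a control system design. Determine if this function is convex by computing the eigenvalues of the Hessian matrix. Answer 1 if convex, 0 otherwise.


The Hessian of f(x,y) = 8*x^2 + 5*y^2 + 8*x - 3*y + 7 is:
H = [[16, 0], [0, 10]]
Trace = 16 + 10 = 26
Determinant = 16*10 - (0)^2 = 160
Discriminant = (26)^2 - 4*160 = 36.0
Eigenvalues: lambda_1 = 10.0, lambda_2 = 16.0
The function is convex.

1


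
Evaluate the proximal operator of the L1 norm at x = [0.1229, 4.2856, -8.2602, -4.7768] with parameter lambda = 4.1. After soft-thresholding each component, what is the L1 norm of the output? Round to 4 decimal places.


Soft-thresholding with lambda = 4.1:
prox(0.1229) = sign(0.1229)*max(|0.1229| - 4.1, 0) = 0.0
prox(4.2856) = sign(4.2856)*max(|4.2856| - 4.1, 0) = 0.1856
prox(-8.2602) = sign(-8.2602)*max(|-8.2602| - 4.1, 0) = -4.1602
prox(-4.7768) = sign(-4.7768)*max(|-4.7768| - 4.1, 0) = -0.6768
prox(x) = [0.0, 0.1856, -4.1602, -0.6768]
||prox(x)||_1 = 0.0 + 0.1856 + 4.1602 + 0.6768 = 5.0226


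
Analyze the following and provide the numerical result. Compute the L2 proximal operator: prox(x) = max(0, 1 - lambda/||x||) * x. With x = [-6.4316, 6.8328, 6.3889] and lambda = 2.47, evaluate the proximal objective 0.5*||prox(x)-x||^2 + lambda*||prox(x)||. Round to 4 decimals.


Step 1: Compute ||x||.
||x|| = 11.3521
Step 2: Compute scaling factor.
scale = max(0, 1 - 2.47/11.3521) = 0.7824
Step 3: prox(x) = [-5.0322, 5.3461, 4.9988]
||prox(x)|| = 8.8821
Step 4: Proximal objective.
0.5*||prox-x||^2 = 3.0505
lambda*||prox|| = 21.9388
Total = 24.9893


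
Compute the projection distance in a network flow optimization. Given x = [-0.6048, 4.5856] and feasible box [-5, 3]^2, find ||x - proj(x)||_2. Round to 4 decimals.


Project each component onto [-5, 3].
clip(-0.6048) = -0.6048, clip(4.5856) = 3.0
Projection = [-0.6048, 3.0]
Squared diffs: [0.0, 2.5141]
Distance = sqrt(2.5141) = 1.5856


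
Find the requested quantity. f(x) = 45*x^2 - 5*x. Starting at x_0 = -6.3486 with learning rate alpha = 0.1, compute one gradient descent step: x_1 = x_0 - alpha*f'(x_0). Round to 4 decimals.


We compute the gradient at x_0 and apply the update.
f'(x) = 90*x - 5
f'(-6.3486) = 90*-6.3486 - 5 = -576.374
x_1 = -6.3486 - 0.1*-576.374 = 51.2888


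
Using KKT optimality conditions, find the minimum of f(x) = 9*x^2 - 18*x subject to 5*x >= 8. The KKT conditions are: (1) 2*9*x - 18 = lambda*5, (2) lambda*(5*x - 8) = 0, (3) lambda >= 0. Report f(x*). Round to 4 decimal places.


Step 1: Try lambda = 0 (constraint inactive).
x_unc = 18/(2*9) = 1.0
Check: 5*1.0 = 5.0 < 8 -- violated!
Step 2: Constraint must be active: 5*x = 8
x* = 8/5 = 1.6
lambda = (2*9*1.6 - 18)/5 = 2.16
Step 3: Compute optimal value.
f(x*) = 9*1.6^2 - 18*1.6 = -5.76


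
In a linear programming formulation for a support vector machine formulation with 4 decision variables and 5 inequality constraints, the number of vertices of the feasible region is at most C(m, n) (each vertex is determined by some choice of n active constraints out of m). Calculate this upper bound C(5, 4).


Each vertex corresponds to some choice of n active constraints out of m, so the number of vertices is at most C(m, n) = m! / (n!(m-n)!).
m = 5, n = 4
Numerator: 5 * 4 * 3 * 2
Denominator: 4! = 24
C(5, 4) = 5


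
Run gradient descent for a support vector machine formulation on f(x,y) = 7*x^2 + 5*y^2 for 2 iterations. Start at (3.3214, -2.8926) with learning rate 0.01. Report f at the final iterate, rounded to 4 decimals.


Gradient descent on f(x,y) = 7*x^2 + 5*y^2.
Starting point: (3.3214, -2.8926), alpha = 0.01
Step 1: grad_x = 2*7*3.3214 = 46.4996, grad_y = 2*5*-2.8926 = -28.926
  x_1 = 3.3214 - 0.01*46.4996 = 2.8564
  y_1 = -2.8926 - 0.01*-28.926 = -2.6033
Step 2: grad_x = 2*7*2.8564 = 39.9897, grad_y = 2*5*-2.6033 = -26.0334
  x_2 = 2.8564 - 0.01*39.9897 = 2.4565
  y_2 = -2.6033 - 0.01*-26.0334 = -2.343
f(2.4565, -2.343) = 7*2.4565^2 + 5*(-2.343)^2 = 69.6894


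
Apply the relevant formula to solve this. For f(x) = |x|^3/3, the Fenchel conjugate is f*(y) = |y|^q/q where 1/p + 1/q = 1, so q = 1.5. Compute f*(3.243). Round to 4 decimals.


The conjugate exponent q satisfies 1/p + 1/q = 1.
p = 3, so q = 3/(3 - 1) = 1.5
|y|^q = 3.243^1.5 = 5.8401
f*(3.243) = 5.8401 / 1.5 = 3.8934


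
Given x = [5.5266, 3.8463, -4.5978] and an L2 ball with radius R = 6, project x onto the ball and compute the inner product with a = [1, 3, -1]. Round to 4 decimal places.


Step 1: Compute ||x|| (intermediates to 6 decimals).
||x|| = sqrt(5.5266^2 + 3.8463^2 + (-4.5978)^2) = 8.153349
Step 2: Project.
Since ||x|| > R, scale = R/||x|| = 6/8.153349 = 0.735894, proj(x) = scale * x
proj(x) = [4.066992, 2.830469, -3.383493]
Step 3: Dot product.
a^T * proj(x) = 1*4.066992 + 3*2.830469 - 1*(-3.383493) = 15.9419


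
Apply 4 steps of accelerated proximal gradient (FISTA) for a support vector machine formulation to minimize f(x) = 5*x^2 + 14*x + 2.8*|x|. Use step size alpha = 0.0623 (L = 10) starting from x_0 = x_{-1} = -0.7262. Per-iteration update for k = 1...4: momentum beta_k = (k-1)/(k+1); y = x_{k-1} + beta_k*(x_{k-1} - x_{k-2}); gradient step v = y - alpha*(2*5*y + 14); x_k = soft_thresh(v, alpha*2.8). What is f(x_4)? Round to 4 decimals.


FISTA on f(x) = 5*x^2 + 14*x + 2.8*|x|
L = 10, alpha = 0.0623
Iteration 1: beta = 0.0, y = -0.7262 + 0.0*(-0.7262 + 0.7262) = -0.7262
  grad(y) = 6.738, v = y - alpha*grad = -1.146
  prox(v) = soft_thresh(-1.146, 0.1744) = -0.9715
Iteration 2: beta = 0.3333, y = -0.9715 + 0.3333*(-0.9715 + 0.7262) = -1.0533
  grad(y) = 3.4668, v = y - alpha*grad = -1.2693
  prox(v) = soft_thresh(-1.2693, 0.1744) = -1.0949
Iteration 3: beta = 0.5, y = -1.0949 + 0.5*(-1.0949 + 0.9715) = -1.1565
  grad(y) = 2.4348, v = y - alpha*grad = -1.3082
  prox(v) = soft_thresh(-1.3082, 0.1744) = -1.1338
Iteration 4: beta = 0.6, y = -1.1338 + 0.6*(-1.1338 + 1.0949) = -1.1571
  grad(y) = 2.4289, v = y - alpha*grad = -1.3084
  prox(v) = soft_thresh(-1.3084, 0.1744) = -1.134
f(x_4) = 5*(-1.134)^2 + 14*(-1.134) + 2.8*|-1.134| = -6.271


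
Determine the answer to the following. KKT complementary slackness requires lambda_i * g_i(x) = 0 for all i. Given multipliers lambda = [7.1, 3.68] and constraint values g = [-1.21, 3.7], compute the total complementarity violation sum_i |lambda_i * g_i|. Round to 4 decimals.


KKT complementary slackness check:
lambda_1 * g_1 = 7.1 * -1.21 = -8.591
lambda_2 * g_2 = 3.68 * 3.7 = 13.616
Total violation = 8.591 + 13.616 = 22.207


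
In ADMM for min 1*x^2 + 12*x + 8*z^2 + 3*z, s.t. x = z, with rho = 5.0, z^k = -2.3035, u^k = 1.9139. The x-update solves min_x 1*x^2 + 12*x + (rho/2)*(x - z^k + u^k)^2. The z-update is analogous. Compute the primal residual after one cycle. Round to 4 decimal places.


ADMM iteration with rho = 5.0, z^k = -2.3035, u^k = 1.9139
Step 1: x-update.
Minimize 1*x^2 + 12*x + (5.0/2)*(x + 2.3035 + 1.9139)^2
FOC: (2*1 + 5.0)*x = -12 + 5.0*(-2.3035 - 1.9139)
x^{k+1} = -4.7267
Step 2: z-update.
Minimize 8*z^2 + 3*z + (5.0/2)*(-4.7267 - z + 1.9139)^2
FOC: (2*8 + 5.0)*z = -3 + 5.0*(-4.7267 + 1.9139)
z^{k+1} = -0.8126
Step 3: u-update.
u^{k+1} = 1.9139 - 4.7267 + 0.8126 = -2.0002
Step 4: Primal residual = |-4.7267 + 0.8126| = 3.9141


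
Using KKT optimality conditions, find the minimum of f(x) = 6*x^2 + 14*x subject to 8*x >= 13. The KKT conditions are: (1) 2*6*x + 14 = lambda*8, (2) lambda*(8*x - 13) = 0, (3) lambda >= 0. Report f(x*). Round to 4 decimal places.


Step 1: Try lambda = 0 (constraint inactive).
x_unc = -14/(2*6) = -1.1667
Check: 8*-1.1667 = -9.3336 < 13 -- violated!
Step 2: Constraint must be active: 8*x = 13
x* = 13/8 = 1.625
lambda = (2*6*1.625 + 14)/8 = 4.1875
Step 3: Compute optimal value.
f(x*) = 6*1.625^2 + 14*1.625 = 38.5938


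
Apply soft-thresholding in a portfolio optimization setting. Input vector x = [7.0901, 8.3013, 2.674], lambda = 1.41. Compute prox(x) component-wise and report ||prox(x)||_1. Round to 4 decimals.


Soft-thresholding with lambda = 1.41:
prox(7.0901) = sign(7.0901)*max(|7.0901| - 1.41, 0) = 5.6801
prox(8.3013) = sign(8.3013)*max(|8.3013| - 1.41, 0) = 6.8913
prox(2.674) = sign(2.674)*max(|2.674| - 1.41, 0) = 1.264
prox(x) = [5.6801, 6.8913, 1.264]
||prox(x)||_1 = 5.6801 + 6.8913 + 1.264 = 13.8354


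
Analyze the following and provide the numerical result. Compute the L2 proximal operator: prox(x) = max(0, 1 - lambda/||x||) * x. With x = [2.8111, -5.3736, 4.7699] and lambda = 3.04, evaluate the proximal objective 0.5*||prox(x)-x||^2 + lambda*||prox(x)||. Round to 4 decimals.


Step 1: Compute ||x||.
||x|| = 7.7156
Step 2: Compute scaling factor.
scale = max(0, 1 - 3.04/7.7156) = 0.606
Step 3: prox(x) = [1.7035, -3.2564, 2.8905]
||prox(x)|| = 4.6756
Step 4: Proximal objective.
0.5*||prox-x||^2 = 4.6208
lambda*||prox|| = 14.2138
Total = 18.8345


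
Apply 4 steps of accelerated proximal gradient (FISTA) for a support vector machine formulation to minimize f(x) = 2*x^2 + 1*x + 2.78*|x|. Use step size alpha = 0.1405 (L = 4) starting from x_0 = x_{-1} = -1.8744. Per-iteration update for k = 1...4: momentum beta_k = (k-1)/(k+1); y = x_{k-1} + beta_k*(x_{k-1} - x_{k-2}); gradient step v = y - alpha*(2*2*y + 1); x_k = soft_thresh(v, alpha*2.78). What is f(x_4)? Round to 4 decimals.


FISTA on f(x) = 2*x^2 + 1*x + 2.78*|x|
L = 4, alpha = 0.1405
Iteration 1: beta = 0.0, y = -1.8744 + 0.0*(-1.8744 + 1.8744) = -1.8744
  grad(y) = -6.4976, v = y - alpha*grad = -0.9615
  prox(v) = soft_thresh(-0.9615, 0.3906) = -0.5709
Iteration 2: beta = 0.3333, y = -0.5709 + 0.3333*(-0.5709 + 1.8744) = -0.1364
  grad(y) = 0.4544, v = y - alpha*grad = -0.2002
  prox(v) = soft_thresh(-0.2002, 0.3906) = 0.0
Iteration 3: beta = 0.5, y = 0.0 + 0.5*(0.0 + 0.5709) = 0.2854
  grad(y) = 2.1418, v = y - alpha*grad = -0.0155
  prox(v) = soft_thresh(-0.0155, 0.3906) = 0.0
Iteration 4: beta = 0.6, y = 0.0 + 0.6*(0.0 - 0.0) = 0.0
  grad(y) = 1.0, v = y - alpha*grad = -0.1405
  prox(v) = soft_thresh(-0.1405, 0.3906) = 0.0
f(x_4) = 2*0.0^2 + 1*0.0 + 2.78*|0.0| = 0.0
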